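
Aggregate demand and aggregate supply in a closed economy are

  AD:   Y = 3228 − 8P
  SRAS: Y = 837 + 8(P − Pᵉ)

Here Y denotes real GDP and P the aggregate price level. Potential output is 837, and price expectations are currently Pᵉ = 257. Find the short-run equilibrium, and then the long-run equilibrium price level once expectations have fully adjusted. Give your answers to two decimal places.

Short run: P = 277.94, Y = 1004.50. Long run: P = 298.88.

Short run: with Pᵉ = 257, SRAS is Y = 8P − 1219. Setting AD = SRAS gives 4447 = 16P, so P = 277.94 and Y = 3228 − 8P = 1004.50.
Output 1004.50 is above potential 837, so over time expected prices rise and SRAS shifts left until Y returns to 837.
Long run: Y = 837 on the AD curve gives 837 = 3228 − 8P, so P = 298.88.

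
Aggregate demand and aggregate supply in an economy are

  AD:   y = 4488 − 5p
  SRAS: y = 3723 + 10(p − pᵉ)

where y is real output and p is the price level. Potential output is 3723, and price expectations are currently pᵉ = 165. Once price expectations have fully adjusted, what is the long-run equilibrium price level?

Long-run p = 153

Short run: with pᵉ = 165, SRAS is y = 2073 + 10p. Setting AD = SRAS gives 2415 = 15p, so p = 161 and y = 4488 − 5·161 = 3683.
Output 3683 is below potential 3723, so over time expected prices fall and SRAS shifts right until y returns to 3723.
Long run: y = 3723 on the AD curve gives 3723 = 4488 − 5p, so p = 153.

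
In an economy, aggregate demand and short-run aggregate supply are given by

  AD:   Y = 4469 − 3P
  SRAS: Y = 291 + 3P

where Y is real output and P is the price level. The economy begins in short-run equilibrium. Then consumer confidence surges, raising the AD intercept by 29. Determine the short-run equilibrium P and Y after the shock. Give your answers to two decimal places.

P = 701.17, Y = 2394.50

This is a positive demand shock: AD shifts right.
New AD: Y = 4498 − 3P.
Set AD = SRAS: 4498 − 3P = 291 + 3P, so 4207 = 6P and P = 701.17.
Substituting into AD, Y = 2394.50.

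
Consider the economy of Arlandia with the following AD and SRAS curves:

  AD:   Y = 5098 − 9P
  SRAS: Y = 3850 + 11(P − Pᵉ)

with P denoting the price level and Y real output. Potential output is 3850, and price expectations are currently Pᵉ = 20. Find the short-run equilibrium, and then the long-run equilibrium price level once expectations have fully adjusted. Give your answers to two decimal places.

Short run: P = 73.40, Y = 4437.40. Long run: P = 138.67.

Short run: with Pᵉ = 20, SRAS is Y = 3630 + 11P. Setting AD = SRAS gives 1468 = 20P, so P = 73.40 and Y = 5098 − 9P = 4437.40.
Output 4437.40 is above potential 3850, so over time expected prices rise and SRAS shifts left until Y returns to 3850.
Long run: Y = 3850 on the AD curve gives 3850 = 5098 − 9P, so P = 138.67.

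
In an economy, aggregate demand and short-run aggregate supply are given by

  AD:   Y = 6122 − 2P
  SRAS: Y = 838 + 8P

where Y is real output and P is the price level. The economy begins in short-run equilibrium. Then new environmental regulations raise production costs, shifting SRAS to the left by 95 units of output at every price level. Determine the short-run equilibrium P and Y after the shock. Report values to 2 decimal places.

P = 537.90, Y = 5046.20

This is a negative supply shock: SRAS shifts left.
New SRAS: Y = 743 + 8P.
Set AD = SRAS: 6122 − 2P = 743 + 8P, so 5379 = 10P and P = 537.90.
Substituting into AD, Y = 5046.20.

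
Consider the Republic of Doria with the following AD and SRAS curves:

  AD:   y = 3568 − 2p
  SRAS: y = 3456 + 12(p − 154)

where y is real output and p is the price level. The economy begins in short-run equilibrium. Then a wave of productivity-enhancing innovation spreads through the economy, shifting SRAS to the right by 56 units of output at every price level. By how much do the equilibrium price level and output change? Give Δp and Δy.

This is a positive supply shock: SRAS shifts right.
New SRAS: y = 1664 + 12p.
Set AD = SRAS: 3568 − 2p = 1664 + 12p, so 1904 = 14p and p = 136.
y = 3568 − 2·136 = 3296.
Initially p = 140, y = 3288, so Δp = -4 and Δy = +8.

Δp = -4, Δy = +8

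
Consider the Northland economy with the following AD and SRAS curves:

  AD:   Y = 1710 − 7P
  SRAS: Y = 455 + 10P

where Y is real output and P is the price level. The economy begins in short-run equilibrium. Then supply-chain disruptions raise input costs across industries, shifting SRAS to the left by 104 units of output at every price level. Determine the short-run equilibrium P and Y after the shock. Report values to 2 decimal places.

P = 79.94, Y = 1150.41

This is a negative supply shock: SRAS shifts left.
New SRAS: Y = 351 + 10P.
Set AD = SRAS: 1710 − 7P = 351 + 10P, so 1359 = 17P and P = 79.94.
Substituting into AD, Y = 1150.41.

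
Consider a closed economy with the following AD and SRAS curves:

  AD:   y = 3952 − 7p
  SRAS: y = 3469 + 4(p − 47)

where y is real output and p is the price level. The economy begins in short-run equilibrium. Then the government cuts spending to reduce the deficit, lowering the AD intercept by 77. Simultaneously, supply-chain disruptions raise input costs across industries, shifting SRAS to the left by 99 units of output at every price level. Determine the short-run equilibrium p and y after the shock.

p = 63, y = 3434

After both shocks: AD is y = 3875 − 7p and SRAS is y = 3182 + 4p.
Setting them equal: 693 = 11p, so p = 63.
y = 3875 − 7·63 = 3434.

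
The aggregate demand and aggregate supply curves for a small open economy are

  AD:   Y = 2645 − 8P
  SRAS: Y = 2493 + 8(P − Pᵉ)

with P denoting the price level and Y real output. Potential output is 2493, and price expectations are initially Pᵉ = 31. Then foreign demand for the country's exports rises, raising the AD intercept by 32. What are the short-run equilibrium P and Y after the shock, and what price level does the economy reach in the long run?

AD shifts right: new AD is Y = 2677 − 8P. With Pᵉ = 31, SRAS is Y = 2245 + 8P.
Short run: 2677 − 8P = 2245 + 8P gives 432 = 16P, so P = 27 and Y = 2677 − 8·27 = 2461.
Y = 2461 is below potential 2493; expectations adjust and SRAS shifts right until Y = 2493.
Long run: on the new AD curve, 2493 = 2677 − 8P gives P = 23.

Short run: P = 27, Y = 2461. Long run: P = 23.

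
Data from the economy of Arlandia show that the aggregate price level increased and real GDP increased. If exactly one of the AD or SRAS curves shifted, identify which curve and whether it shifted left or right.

P rose and Y rose. An AD shift moves P and Y in the same direction; an SRAS shift moves them in opposite directions.
Here P and Y moved in the same direction, so the AD curve shifted.
Since Y rose, AD shifted right.

AD shifted right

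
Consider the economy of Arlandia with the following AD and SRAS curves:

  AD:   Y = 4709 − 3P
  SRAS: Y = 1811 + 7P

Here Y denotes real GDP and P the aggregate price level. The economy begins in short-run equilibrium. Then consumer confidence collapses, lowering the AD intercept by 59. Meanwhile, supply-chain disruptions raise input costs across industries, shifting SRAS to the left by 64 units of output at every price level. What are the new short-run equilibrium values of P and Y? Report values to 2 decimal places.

After both shocks: AD is Y = 4650 − 3P and SRAS is Y = 1747 + 7P.
Setting them equal: 2903 = 10P, so P = 290.30.
Substituting into AD, Y = 3779.10.

P = 290.30, Y = 3779.10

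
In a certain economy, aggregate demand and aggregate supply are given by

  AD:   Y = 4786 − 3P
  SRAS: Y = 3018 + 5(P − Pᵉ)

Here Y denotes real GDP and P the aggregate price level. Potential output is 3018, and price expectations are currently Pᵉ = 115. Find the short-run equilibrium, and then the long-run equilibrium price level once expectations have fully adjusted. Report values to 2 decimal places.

Short run: with Pᵉ = 115, SRAS is Y = 2443 + 5P. Setting AD = SRAS gives 2343 = 8P, so P = 292.88 and Y = 4786 − 3P = 3907.38.
Output 3907.38 is above potential 3018, so over time expected prices rise and SRAS shifts left until Y returns to 3018.
Long run: Y = 3018 on the AD curve gives 3018 = 4786 − 3P, so P = 589.33.

Short run: P = 292.88, Y = 3907.38. Long run: P = 589.33.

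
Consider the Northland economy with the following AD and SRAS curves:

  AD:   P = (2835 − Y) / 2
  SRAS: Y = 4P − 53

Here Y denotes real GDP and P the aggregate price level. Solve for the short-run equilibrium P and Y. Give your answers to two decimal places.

Rearrange AD to Y = 2835 − 2P.
Set AD = SRAS: 2835 − 2P = 4P − 53, so 2888 = 6P and P = 481.33.
Substituting into AD, Y = 2835 − 2P = 1872.33.

P = 481.33, Y = 1872.33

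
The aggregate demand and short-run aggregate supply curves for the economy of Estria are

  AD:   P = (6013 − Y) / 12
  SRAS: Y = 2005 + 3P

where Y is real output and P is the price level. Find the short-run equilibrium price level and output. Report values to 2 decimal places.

P = 267.20, Y = 2806.60

Rearrange AD to Y = 6013 − 12P.
Set AD = SRAS: 6013 − 12P = 2005 + 3P, so 4008 = 15P and P = 267.20.
Substituting into AD, Y = 6013 − 12P = 2806.60.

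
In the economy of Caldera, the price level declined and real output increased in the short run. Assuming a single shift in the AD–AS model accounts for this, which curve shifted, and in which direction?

P fell and Y rose. An AD shift moves P and Y in the same direction; an SRAS shift moves them in opposite directions.
Here P and Y moved in opposite directions, so the SRAS curve shifted.
Since Y rose, SRAS shifted right.

SRAS shifted right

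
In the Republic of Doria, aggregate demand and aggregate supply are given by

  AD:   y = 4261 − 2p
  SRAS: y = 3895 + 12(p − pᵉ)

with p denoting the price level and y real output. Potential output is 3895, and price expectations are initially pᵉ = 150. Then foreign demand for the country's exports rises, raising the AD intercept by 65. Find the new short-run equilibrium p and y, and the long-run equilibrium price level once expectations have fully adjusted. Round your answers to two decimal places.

AD shifts right: new AD is y = 4326 − 2p. With pᵉ = 150, SRAS is y = 2095 + 12p.
Short run: 4326 − 2p = 2095 + 12p gives 2231 = 14p, so p = 159.36 and y = 4326 − 2p = 4007.29.
y = 4007.29 is above potential 3895; expectations adjust and SRAS shifts left until y = 3895.
Long run: on the new AD curve, 3895 = 4326 − 2p gives p = 215.50.

Short run: p = 159.36, y = 4007.29. Long run: p = 215.50.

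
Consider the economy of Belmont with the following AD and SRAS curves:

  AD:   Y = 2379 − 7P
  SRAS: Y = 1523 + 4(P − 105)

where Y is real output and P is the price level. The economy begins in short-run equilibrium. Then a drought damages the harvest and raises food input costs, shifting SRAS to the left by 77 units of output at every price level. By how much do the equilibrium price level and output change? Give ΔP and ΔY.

ΔP = +7, ΔY = -49

This is a negative supply shock: SRAS shifts left.
New SRAS: Y = 1026 + 4P.
Set AD = SRAS: 2379 − 7P = 1026 + 4P, so 1353 = 11P and P = 123.
Y = 2379 − 7·123 = 1518.
Initially P = 116, Y = 1567, so ΔP = +7 and ΔY = -49.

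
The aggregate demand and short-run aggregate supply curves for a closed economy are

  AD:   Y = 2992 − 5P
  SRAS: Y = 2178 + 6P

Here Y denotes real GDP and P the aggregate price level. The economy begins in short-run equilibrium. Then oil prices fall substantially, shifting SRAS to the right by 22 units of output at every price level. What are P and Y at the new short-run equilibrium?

This is a positive supply shock: SRAS shifts right.
New SRAS: Y = 2200 + 6P.
Set AD = SRAS: 2992 − 5P = 2200 + 6P, so 792 = 11P and P = 72.
Y = 2992 − 5·72 = 2632.

P = 72, Y = 2632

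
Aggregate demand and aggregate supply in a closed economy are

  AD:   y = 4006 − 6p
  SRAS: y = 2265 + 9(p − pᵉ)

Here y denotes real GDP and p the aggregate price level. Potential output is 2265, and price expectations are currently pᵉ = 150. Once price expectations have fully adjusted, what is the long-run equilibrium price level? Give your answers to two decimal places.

Short run: with pᵉ = 150, SRAS is y = 915 + 9p. Setting AD = SRAS gives 3091 = 15p, so p = 206.07 and y = 4006 − 6p = 2769.60.
Output 2769.60 is above potential 2265, so over time expected prices rise and SRAS shifts left until y returns to 2265.
Long run: y = 2265 on the AD curve gives 2265 = 4006 − 6p, so p = 290.17.

Long-run p = 290.17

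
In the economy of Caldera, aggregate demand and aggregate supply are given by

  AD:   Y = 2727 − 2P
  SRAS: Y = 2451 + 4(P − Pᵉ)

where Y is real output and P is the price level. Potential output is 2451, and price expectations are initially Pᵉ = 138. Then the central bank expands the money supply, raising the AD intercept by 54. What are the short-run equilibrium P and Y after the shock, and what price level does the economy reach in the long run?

Short run: P = 147, Y = 2487. Long run: P = 165.

AD shifts right: new AD is Y = 2781 − 2P. With Pᵉ = 138, SRAS is Y = 1899 + 4P.
Short run: 2781 − 2P = 1899 + 4P gives 882 = 6P, so P = 147 and Y = 2781 − 2·147 = 2487.
Y = 2487 is above potential 2451; expectations adjust and SRAS shifts left until Y = 2451.
Long run: on the new AD curve, 2451 = 2781 − 2P gives P = 165.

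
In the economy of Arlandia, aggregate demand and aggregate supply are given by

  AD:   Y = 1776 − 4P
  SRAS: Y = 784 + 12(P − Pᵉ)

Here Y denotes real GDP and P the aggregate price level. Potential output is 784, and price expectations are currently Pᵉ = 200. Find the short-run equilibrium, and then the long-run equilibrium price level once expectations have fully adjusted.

Short run: P = 212, Y = 928. Long run: P = 248.

Short run: with Pᵉ = 200, SRAS is Y = 12P − 1616. Setting AD = SRAS gives 3392 = 16P, so P = 212 and Y = 1776 − 4·212 = 928.
Output 928 is above potential 784, so over time expected prices rise and SRAS shifts left until Y returns to 784.
Long run: Y = 784 on the AD curve gives 784 = 1776 − 4P, so P = 248.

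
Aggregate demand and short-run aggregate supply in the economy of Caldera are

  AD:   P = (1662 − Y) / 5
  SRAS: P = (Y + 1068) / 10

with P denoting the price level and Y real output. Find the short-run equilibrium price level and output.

Rearrange AD to Y = 1662 − 5P.
Rearrange SRAS to Y = 10P − 1068.
Set AD = SRAS: 1662 − 5P = 10P − 1068, so 2730 = 15P and P = 182.
Then Y = 1662 − 5·182 = 752.

P = 182, Y = 752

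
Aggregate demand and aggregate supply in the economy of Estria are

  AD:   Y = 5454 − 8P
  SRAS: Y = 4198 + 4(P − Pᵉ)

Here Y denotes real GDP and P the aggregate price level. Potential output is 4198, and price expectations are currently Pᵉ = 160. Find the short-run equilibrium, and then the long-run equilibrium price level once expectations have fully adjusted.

Short run: with Pᵉ = 160, SRAS is Y = 3558 + 4P. Setting AD = SRAS gives 1896 = 12P, so P = 158 and Y = 5454 − 8·158 = 4190.
Output 4190 is below potential 4198, so over time expected prices fall and SRAS shifts right until Y returns to 4198.
Long run: Y = 4198 on the AD curve gives 4198 = 5454 − 8P, so P = 157.

Short run: P = 158, Y = 4190. Long run: P = 157.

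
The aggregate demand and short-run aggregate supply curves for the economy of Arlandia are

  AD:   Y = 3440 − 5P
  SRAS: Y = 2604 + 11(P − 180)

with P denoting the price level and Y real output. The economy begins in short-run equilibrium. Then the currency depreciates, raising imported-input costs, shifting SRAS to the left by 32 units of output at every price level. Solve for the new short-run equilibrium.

P = 178, Y = 2550

This is a negative supply shock: SRAS shifts left.
New SRAS: Y = 592 + 11P.
Set AD = SRAS: 3440 − 5P = 592 + 11P, so 2848 = 16P and P = 178.
Y = 3440 − 5·178 = 2550.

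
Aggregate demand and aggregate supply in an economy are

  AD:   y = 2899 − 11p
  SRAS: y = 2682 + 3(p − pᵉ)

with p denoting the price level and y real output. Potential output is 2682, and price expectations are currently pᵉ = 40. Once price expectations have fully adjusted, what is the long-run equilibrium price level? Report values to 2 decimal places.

Long-run p = 19.73

Short run: with pᵉ = 40, SRAS is y = 2562 + 3p. Setting AD = SRAS gives 337 = 14p, so p = 24.07 and y = 2899 − 11p = 2634.21.
Output 2634.21 is below potential 2682, so over time expected prices fall and SRAS shifts right until y returns to 2682.
Long run: y = 2682 on the AD curve gives 2682 = 2899 − 11p, so p = 19.73.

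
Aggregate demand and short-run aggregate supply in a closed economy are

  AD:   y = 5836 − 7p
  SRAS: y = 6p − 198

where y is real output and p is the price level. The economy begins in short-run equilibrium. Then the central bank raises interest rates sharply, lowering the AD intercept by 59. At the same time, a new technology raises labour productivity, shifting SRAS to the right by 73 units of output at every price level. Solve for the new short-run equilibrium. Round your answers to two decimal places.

After both shocks: AD is y = 5777 − 7p and SRAS is y = 6p − 125.
Setting them equal: 5902 = 13p, so p = 454.00.
Substituting into AD, y = 2599.00.

p = 454.00, y = 2599.00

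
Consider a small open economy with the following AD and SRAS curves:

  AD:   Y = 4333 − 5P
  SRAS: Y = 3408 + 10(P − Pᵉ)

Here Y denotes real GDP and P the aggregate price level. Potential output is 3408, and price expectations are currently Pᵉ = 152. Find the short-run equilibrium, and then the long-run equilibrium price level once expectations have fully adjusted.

Short run: P = 163, Y = 3518. Long run: P = 185.

Short run: with Pᵉ = 152, SRAS is Y = 1888 + 10P. Setting AD = SRAS gives 2445 = 15P, so P = 163 and Y = 4333 − 5·163 = 3518.
Output 3518 is above potential 3408, so over time expected prices rise and SRAS shifts left until Y returns to 3408.
Long run: Y = 3408 on the AD curve gives 3408 = 4333 − 5P, so P = 185.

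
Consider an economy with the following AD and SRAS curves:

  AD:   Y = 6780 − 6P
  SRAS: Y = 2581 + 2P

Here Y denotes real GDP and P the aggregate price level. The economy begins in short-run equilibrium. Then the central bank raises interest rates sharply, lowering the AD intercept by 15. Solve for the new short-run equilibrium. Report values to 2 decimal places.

This is a negative demand shock: AD shifts left.
New AD: Y = 6765 − 6P.
Set AD = SRAS: 6765 − 6P = 2581 + 2P, so 4184 = 8P and P = 523.00.
Substituting into AD, Y = 3627.00.

P = 523.00, Y = 3627.00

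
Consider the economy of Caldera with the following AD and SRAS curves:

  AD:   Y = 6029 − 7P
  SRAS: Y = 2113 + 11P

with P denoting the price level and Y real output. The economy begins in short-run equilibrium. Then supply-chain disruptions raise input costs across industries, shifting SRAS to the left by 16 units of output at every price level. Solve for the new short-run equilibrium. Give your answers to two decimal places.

P = 218.44, Y = 4499.89

This is a negative supply shock: SRAS shifts left.
New SRAS: Y = 2097 + 11P.
Set AD = SRAS: 6029 − 7P = 2097 + 11P, so 3932 = 18P and P = 218.44.
Substituting into AD, Y = 4499.89.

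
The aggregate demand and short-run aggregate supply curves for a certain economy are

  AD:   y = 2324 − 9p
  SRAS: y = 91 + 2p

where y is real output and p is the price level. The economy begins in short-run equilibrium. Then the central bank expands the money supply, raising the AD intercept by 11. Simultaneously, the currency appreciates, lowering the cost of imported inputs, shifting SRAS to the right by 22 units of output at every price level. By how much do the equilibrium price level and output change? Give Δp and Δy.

After both shocks: AD is y = 2335 − 9p and SRAS is y = 113 + 2p.
Setting them equal: 2222 = 11p, so p = 202.
y = 2335 − 9·202 = 517.
Initially p = 203, y = 497, so Δp = -1 and Δy = +20.

Δp = -1, Δy = +20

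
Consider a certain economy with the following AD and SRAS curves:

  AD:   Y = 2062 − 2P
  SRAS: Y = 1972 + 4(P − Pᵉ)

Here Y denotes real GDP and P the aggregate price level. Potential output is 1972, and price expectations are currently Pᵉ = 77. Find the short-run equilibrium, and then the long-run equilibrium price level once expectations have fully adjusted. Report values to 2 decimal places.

Short run: with Pᵉ = 77, SRAS is Y = 1664 + 4P. Setting AD = SRAS gives 398 = 6P, so P = 66.33 and Y = 2062 − 2P = 1929.33.
Output 1929.33 is below potential 1972, so over time expected prices fall and SRAS shifts right until Y returns to 1972.
Long run: Y = 1972 on the AD curve gives 1972 = 2062 − 2P, so P = 45.00.

Short run: P = 66.33, Y = 1929.33. Long run: P = 45.00.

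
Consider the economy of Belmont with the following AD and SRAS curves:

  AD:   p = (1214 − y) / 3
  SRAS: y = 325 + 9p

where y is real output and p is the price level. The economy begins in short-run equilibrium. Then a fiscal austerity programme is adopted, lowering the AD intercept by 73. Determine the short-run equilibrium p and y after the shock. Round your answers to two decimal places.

This is a negative demand shock: AD shifts left.
New AD: y = 1141 − 3p.
Set AD = SRAS: 1141 − 3p = 325 + 9p, so 816 = 12p and p = 68.00.
Substituting into AD, y = 937.00.

p = 68.00, y = 937.00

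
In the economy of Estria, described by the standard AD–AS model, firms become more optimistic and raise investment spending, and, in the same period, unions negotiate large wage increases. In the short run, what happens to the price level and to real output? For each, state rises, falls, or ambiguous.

Price level: rises; output: ambiguous

The first event is a positive demand shock: AD shifts right, which by itself pushes P up and Y up.
The second is an adverse supply shock: SRAS shifts left, which by itself pushes P up and Y down.
Both shocks push P up, so P rises. The two shocks push Y in opposite directions, so the effect on Y is ambiguous.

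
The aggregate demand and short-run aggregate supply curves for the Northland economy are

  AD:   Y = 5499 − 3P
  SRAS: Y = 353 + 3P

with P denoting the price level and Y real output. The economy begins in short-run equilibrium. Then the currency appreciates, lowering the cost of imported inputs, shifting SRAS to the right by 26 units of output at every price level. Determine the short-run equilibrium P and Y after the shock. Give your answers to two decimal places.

This is a positive supply shock: SRAS shifts right.
New SRAS: Y = 379 + 3P.
Set AD = SRAS: 5499 − 3P = 379 + 3P, so 5120 = 6P and P = 853.33.
Substituting into AD, Y = 2939.00.

P = 853.33, Y = 2939.00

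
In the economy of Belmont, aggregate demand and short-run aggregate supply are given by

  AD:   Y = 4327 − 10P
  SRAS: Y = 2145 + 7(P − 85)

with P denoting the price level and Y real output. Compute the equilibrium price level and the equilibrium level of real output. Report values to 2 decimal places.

P = 163.35, Y = 2693.47

Write SRAS as Y = 2145 + 7P − 595 = 1550 + 7P.
Set AD = SRAS: 4327 − 10P = 1550 + 7P, so 2777 = 17P and P = 163.35.
Substituting into AD, Y = 4327 − 10P = 2693.47.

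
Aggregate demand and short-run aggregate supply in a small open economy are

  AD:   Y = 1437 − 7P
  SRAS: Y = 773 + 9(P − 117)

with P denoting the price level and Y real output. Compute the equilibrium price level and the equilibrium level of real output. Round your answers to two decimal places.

Write SRAS as Y = 773 + 9P − 1053 = 9P − 280.
Set AD = SRAS: 1437 − 7P = 9P − 280, so 1717 = 16P and P = 107.31.
Substituting into AD, Y = 1437 − 7P = 685.81.

P = 107.31, Y = 685.81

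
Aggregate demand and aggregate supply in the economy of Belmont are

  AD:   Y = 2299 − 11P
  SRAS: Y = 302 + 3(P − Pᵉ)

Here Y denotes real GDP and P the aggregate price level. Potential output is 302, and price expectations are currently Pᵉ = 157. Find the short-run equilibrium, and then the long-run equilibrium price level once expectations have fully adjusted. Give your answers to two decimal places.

Short run: with Pᵉ = 157, SRAS is Y = 3P − 169. Setting AD = SRAS gives 2468 = 14P, so P = 176.29 and Y = 2299 − 11P = 359.86.
Output 359.86 is above potential 302, so over time expected prices rise and SRAS shifts left until Y returns to 302.
Long run: Y = 302 on the AD curve gives 302 = 2299 − 11P, so P = 181.55.

Short run: P = 176.29, Y = 359.86. Long run: P = 181.55.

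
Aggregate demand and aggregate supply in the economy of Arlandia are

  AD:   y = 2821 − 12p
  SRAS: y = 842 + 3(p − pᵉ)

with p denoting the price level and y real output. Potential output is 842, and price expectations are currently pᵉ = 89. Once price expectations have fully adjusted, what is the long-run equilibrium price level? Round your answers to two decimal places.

Short run: with pᵉ = 89, SRAS is y = 575 + 3p. Setting AD = SRAS gives 2246 = 15p, so p = 149.73 and y = 2821 − 12p = 1024.20.
Output 1024.20 is above potential 842, so over time expected prices rise and SRAS shifts left until y returns to 842.
Long run: y = 842 on the AD curve gives 842 = 2821 − 12p, so p = 164.92.

Long-run p = 164.92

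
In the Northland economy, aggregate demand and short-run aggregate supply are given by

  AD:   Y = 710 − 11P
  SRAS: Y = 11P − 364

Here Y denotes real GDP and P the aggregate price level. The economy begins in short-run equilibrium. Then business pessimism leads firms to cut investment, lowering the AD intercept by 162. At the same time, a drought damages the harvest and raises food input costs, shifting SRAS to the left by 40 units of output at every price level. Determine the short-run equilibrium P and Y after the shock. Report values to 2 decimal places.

P = 43.27, Y = 72.00

After both shocks: AD is Y = 548 − 11P and SRAS is Y = 11P − 404.
Setting them equal: 952 = 22P, so P = 43.27.
Substituting into AD, Y = 72.00.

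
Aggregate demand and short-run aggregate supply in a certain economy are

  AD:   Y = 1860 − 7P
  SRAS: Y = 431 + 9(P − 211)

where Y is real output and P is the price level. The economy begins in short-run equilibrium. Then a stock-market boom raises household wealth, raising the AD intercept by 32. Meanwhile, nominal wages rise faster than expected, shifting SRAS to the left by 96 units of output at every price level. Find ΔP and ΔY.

After both shocks: AD is Y = 1892 − 7P and SRAS is Y = 9P − 1564.
Setting them equal: 3456 = 16P, so P = 216.
Y = 1892 − 7·216 = 380.
Initially P = 208, Y = 404, so ΔP = +8 and ΔY = -24.

ΔP = +8, ΔY = -24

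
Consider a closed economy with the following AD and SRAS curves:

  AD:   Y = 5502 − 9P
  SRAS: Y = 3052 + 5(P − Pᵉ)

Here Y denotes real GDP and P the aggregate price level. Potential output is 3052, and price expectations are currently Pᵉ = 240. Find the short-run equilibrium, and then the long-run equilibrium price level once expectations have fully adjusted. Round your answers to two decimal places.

Short run: with Pᵉ = 240, SRAS is Y = 1852 + 5P. Setting AD = SRAS gives 3650 = 14P, so P = 260.71 and Y = 5502 − 9P = 3155.57.
Output 3155.57 is above potential 3052, so over time expected prices rise and SRAS shifts left until Y returns to 3052.
Long run: Y = 3052 on the AD curve gives 3052 = 5502 − 9P, so P = 272.22.

Short run: P = 260.71, Y = 3155.57. Long run: P = 272.22.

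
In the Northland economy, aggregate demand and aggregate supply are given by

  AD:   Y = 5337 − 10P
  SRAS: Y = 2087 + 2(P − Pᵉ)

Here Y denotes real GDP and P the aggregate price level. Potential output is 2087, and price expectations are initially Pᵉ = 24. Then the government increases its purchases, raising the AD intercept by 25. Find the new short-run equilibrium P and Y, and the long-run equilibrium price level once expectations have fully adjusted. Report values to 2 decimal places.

AD shifts right: new AD is Y = 5362 − 10P. With Pᵉ = 24, SRAS is Y = 2039 + 2P.
Short run: 5362 − 10P = 2039 + 2P gives 3323 = 12P, so P = 276.92 and Y = 5362 − 10P = 2592.83.
Y = 2592.83 is above potential 2087; expectations adjust and SRAS shifts left until Y = 2087.
Long run: on the new AD curve, 2087 = 5362 − 10P gives P = 327.50.

Short run: P = 276.92, Y = 2592.83. Long run: P = 327.50.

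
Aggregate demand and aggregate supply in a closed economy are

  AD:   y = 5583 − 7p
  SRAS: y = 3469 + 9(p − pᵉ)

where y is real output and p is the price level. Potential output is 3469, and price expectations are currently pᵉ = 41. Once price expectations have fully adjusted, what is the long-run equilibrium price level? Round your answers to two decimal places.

Short run: with pᵉ = 41, SRAS is y = 3100 + 9p. Setting AD = SRAS gives 2483 = 16p, so p = 155.19 and y = 5583 − 7p = 4496.69.
Output 4496.69 is above potential 3469, so over time expected prices rise and SRAS shifts left until y returns to 3469.
Long run: y = 3469 on the AD curve gives 3469 = 5583 − 7p, so p = 302.00.

Long-run p = 302.00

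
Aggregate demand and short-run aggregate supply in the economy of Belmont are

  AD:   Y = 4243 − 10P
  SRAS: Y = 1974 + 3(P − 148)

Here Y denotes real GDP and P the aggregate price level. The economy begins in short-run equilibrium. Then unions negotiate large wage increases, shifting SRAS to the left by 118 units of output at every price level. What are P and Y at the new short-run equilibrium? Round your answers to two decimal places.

P = 217.77, Y = 2065.31

This is a negative supply shock: SRAS shifts left.
New SRAS: Y = 1412 + 3P.
Set AD = SRAS: 4243 − 10P = 1412 + 3P, so 2831 = 13P and P = 217.77.
Substituting into AD, Y = 2065.31.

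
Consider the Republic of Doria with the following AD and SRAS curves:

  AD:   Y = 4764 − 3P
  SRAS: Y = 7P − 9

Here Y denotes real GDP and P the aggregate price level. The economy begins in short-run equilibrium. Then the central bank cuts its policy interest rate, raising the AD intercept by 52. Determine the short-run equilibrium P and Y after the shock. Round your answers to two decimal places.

P = 482.50, Y = 3368.50

This is a positive demand shock: AD shifts right.
New AD: Y = 4816 − 3P.
Set AD = SRAS: 4816 − 3P = 7P − 9, so 4825 = 10P and P = 482.50.
Substituting into AD, Y = 3368.50.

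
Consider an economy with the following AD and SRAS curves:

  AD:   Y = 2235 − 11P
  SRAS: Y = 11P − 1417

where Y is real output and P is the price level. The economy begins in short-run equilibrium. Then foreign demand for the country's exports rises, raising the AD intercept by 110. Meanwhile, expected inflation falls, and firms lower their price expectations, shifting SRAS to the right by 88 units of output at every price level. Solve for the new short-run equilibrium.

After both shocks: AD is Y = 2345 − 11P and SRAS is Y = 11P − 1329.
Setting them equal: 3674 = 22P, so P = 167.
Y = 2345 − 11·167 = 508.

P = 167, Y = 508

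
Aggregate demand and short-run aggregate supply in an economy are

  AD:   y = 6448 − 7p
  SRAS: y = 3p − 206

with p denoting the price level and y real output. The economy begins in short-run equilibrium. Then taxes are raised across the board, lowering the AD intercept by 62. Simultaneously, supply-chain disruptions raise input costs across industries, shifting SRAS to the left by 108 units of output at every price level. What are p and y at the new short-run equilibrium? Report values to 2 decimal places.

p = 670.00, y = 1696.00

After both shocks: AD is y = 6386 − 7p and SRAS is y = 3p − 314.
Setting them equal: 6700 = 10p, so p = 670.00.
Substituting into AD, y = 1696.00.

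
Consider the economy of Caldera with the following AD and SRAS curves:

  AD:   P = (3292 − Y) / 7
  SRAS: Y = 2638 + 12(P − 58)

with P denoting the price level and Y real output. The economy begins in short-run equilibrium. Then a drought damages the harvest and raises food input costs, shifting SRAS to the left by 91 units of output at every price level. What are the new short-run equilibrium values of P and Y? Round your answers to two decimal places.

This is a negative supply shock: SRAS shifts left.
New SRAS: Y = 1851 + 12P.
Set AD = SRAS: 3292 − 7P = 1851 + 12P, so 1441 = 19P and P = 75.84.
Substituting into AD, Y = 2761.11.

P = 75.84, Y = 2761.11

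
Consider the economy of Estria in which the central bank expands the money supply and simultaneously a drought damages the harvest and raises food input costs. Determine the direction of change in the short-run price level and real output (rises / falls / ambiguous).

Price level: rises; output: ambiguous

The first event is a positive demand shock: AD shifts right, which by itself pushes P up and Y up.
The second is an adverse supply shock: SRAS shifts left, which by itself pushes P up and Y down.
Both shocks push P up, so P rises. The two shocks push Y in opposite directions, so the effect on Y is ambiguous.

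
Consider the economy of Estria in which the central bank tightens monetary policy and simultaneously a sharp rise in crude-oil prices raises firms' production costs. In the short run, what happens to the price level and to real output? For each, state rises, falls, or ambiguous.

The first event is a negative demand shock: AD shifts left, which by itself pushes P down and Y down.
The second is an adverse supply shock: SRAS shifts left, which by itself pushes P up and Y down.
The two shocks push P in opposite directions, so the effect on P is ambiguous. Both shocks push Y down, so Y falls.

Price level: ambiguous; output: falls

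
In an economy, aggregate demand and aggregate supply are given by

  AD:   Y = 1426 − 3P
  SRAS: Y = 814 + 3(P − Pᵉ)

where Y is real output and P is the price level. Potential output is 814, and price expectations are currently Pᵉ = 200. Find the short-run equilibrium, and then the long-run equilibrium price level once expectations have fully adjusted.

Short run: P = 202, Y = 820. Long run: P = 204.

Short run: with Pᵉ = 200, SRAS is Y = 214 + 3P. Setting AD = SRAS gives 1212 = 6P, so P = 202 and Y = 1426 − 3·202 = 820.
Output 820 is above potential 814, so over time expected prices rise and SRAS shifts left until Y returns to 814.
Long run: Y = 814 on the AD curve gives 814 = 1426 − 3P, so P = 204.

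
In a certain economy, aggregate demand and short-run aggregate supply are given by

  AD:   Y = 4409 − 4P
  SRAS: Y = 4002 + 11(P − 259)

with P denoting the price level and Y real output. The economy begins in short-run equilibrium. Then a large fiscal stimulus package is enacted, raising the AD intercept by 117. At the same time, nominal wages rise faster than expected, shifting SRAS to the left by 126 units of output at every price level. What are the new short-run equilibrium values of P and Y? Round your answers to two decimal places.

After both shocks: AD is Y = 4526 − 4P and SRAS is Y = 1027 + 11P.
Setting them equal: 3499 = 15P, so P = 233.27.
Substituting into AD, Y = 3592.93.

P = 233.27, Y = 3592.93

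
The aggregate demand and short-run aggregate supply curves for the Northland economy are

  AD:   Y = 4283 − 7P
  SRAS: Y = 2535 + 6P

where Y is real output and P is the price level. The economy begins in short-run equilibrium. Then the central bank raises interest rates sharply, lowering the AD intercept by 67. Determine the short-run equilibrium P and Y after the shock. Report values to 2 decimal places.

P = 129.31, Y = 3310.85

This is a negative demand shock: AD shifts left.
New AD: Y = 4216 − 7P.
Set AD = SRAS: 4216 − 7P = 2535 + 6P, so 1681 = 13P and P = 129.31.
Substituting into AD, Y = 3310.85.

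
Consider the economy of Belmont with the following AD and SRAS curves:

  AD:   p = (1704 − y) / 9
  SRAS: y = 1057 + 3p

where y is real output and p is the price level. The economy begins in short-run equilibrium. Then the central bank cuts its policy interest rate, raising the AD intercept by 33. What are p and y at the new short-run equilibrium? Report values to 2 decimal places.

p = 56.67, y = 1227.00

This is a positive demand shock: AD shifts right.
New AD: y = 1737 − 9p.
Set AD = SRAS: 1737 − 9p = 1057 + 3p, so 680 = 12p and p = 56.67.
Substituting into AD, y = 1227.00.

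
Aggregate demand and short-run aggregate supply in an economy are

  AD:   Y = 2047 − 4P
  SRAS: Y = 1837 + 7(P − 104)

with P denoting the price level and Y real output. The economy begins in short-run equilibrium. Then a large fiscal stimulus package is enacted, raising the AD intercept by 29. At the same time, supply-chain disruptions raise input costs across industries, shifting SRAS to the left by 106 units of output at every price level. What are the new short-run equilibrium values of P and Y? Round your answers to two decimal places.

After both shocks: AD is Y = 2076 − 4P and SRAS is Y = 1003 + 7P.
Setting them equal: 1073 = 11P, so P = 97.55.
Substituting into AD, Y = 1685.82.

P = 97.55, Y = 1685.82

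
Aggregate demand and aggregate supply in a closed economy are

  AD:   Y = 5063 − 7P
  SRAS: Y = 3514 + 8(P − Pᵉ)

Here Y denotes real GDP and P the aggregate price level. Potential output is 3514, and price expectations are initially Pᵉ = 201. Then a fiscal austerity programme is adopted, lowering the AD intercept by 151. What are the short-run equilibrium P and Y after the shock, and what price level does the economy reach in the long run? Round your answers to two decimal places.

AD shifts left: new AD is Y = 4912 − 7P. With Pᵉ = 201, SRAS is Y = 1906 + 8P.
Short run: 4912 − 7P = 1906 + 8P gives 3006 = 15P, so P = 200.40 and Y = 4912 − 7P = 3509.20.
Y = 3509.20 is below potential 3514; expectations adjust and SRAS shifts right until Y = 3514.
Long run: on the new AD curve, 3514 = 4912 − 7P gives P = 199.71.

Short run: P = 200.40, Y = 3509.20. Long run: P = 199.71.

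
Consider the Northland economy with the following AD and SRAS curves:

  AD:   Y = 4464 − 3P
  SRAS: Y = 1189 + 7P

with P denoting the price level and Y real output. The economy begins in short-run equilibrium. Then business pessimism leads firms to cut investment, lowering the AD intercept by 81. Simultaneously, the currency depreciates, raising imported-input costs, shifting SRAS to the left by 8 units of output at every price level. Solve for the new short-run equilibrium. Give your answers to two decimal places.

After both shocks: AD is Y = 4383 − 3P and SRAS is Y = 1181 + 7P.
Setting them equal: 3202 = 10P, so P = 320.20.
Substituting into AD, Y = 3422.40.

P = 320.20, Y = 3422.40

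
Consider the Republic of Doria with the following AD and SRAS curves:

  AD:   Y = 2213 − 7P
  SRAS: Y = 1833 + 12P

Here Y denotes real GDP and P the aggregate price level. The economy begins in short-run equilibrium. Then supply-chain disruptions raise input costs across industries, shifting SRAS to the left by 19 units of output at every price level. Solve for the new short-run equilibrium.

P = 21, Y = 2066

This is a negative supply shock: SRAS shifts left.
New SRAS: Y = 1814 + 12P.
Set AD = SRAS: 2213 − 7P = 1814 + 12P, so 399 = 19P and P = 21.
Y = 2213 − 7·21 = 2066.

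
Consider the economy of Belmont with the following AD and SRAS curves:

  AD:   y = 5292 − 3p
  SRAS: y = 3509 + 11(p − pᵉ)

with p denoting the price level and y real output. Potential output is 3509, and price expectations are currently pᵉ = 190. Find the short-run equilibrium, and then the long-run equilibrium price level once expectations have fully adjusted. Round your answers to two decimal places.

Short run: p = 276.64, y = 4462.07. Long run: p = 594.33.

Short run: with pᵉ = 190, SRAS is y = 1419 + 11p. Setting AD = SRAS gives 3873 = 14p, so p = 276.64 and y = 5292 − 3p = 4462.07.
Output 4462.07 is above potential 3509, so over time expected prices rise and SRAS shifts left until y returns to 3509.
Long run: y = 3509 on the AD curve gives 3509 = 5292 − 3p, so p = 594.33.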